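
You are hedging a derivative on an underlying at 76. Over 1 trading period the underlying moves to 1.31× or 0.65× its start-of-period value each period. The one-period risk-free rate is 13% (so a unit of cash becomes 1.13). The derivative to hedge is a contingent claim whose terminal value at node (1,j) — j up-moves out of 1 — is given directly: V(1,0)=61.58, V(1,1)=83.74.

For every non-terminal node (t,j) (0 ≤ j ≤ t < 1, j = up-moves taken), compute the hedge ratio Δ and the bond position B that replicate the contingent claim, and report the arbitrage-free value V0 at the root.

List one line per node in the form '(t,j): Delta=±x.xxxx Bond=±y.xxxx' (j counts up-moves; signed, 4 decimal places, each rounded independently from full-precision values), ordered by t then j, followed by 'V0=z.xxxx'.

(0,0): Delta=0.4418 Bond=35.1821
V0=68.7578

The replicating-portfolio and risk-neutral prices coincide; use p* = (1.13−0.65)/(1.31−0.65) = 0.7273 for the latter.
At expiry t=1: V(1,0)=61.5800, V(1,1)=83.7400
Node (0,0) S=76.0000: V=(p*·83.7400+(1−p*)·61.5800)/1.13=68.7578; Δ=(83.7400−61.5800)/(99.5600−49.4000)=0.4418; B=V−Δ·S=35.1821
Each (Δ,B) replicates both successor values, so the strategy is self-financing and V0 is arbitrage-free.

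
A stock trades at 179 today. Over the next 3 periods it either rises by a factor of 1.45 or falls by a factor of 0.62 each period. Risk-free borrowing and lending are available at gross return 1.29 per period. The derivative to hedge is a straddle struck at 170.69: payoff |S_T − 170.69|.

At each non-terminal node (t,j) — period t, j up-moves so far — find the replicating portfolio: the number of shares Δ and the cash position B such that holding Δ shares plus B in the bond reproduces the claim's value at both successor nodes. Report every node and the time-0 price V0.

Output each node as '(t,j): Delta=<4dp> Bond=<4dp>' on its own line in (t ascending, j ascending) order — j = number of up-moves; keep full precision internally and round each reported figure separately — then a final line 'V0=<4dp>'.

Since d<R<u, set p* = (R−d)/(u−d) = 0.8072; price each node as the discounted p*-expectation of its children.
At expiry t=3: V(3,0)=128.0293, V(3,1)=70.9190, V(3,2)=62.6455, V(3,3)=375.0139
  t=2,j=0: stock 68.8076 → up 99.7710 (V=70.9190), down 42.6607 (V=128.0293). Price 63.5102; hedge Δ=-1.0000, bond B=132.3178.
  t=2,j=1: stock 160.9210 → up 233.3354 (V=62.6455), down 99.7710 (V=70.9190). Price 49.7987; hedge Δ=-0.0619, bond B=59.7668.
  t=2,j=2: stock 376.3475 → up 545.7039 (V=375.0139), down 233.3355 (V=62.6455). Price 244.0297; hedge Δ=1.0000, bond B=-132.3178.
  t=1,j=0: stock 110.9800 → up 160.9210 (V=49.7987), down 68.8076 (V=63.5102). Price 40.6526; hedge Δ=-0.1489, bond B=57.1725.
  t=1,j=1: stock 259.5500 → up 376.3475 (V=244.0297), down 160.9210 (V=49.7987). Price 160.1454; hedge Δ=0.9016, bond B=-73.8678.
  t=0,j=0: stock 179.0000 → up 259.5500 (V=160.1454), down 110.9800 (V=40.6526). Price 106.2873; hedge Δ=0.8043, bond B=-37.6799.
Self-financing check: at every node Δ·S+B equals the discounted successor values.

(0,0): Delta=0.8043 Bond=-37.6799
(1,0): Delta=-0.1489 Bond=57.1725
(1,1): Delta=0.9016 Bond=-73.8678
(2,0): Delta=-1.0000 Bond=132.3178
(2,1): Delta=-0.0619 Bond=59.7668
(2,2): Delta=1.0000 Bond=-132.3178
V0=106.2873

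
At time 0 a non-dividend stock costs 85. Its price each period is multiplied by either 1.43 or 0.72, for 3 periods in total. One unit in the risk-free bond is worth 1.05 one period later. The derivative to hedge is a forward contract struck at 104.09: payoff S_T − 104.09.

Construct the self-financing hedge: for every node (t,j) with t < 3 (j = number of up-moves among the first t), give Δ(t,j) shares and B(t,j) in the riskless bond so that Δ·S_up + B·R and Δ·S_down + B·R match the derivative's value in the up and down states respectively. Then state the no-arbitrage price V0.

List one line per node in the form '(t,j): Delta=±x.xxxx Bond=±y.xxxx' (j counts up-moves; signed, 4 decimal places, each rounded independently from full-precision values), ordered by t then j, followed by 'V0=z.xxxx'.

(0,0): Delta=1.0000 Bond=-89.9169
(1,0): Delta=1.0000 Bond=-94.4127
(1,1): Delta=1.0000 Bond=-94.4127
(2,0): Delta=1.0000 Bond=-99.1333
(2,1): Delta=1.0000 Bond=-99.1333
(2,2): Delta=1.0000 Bond=-99.1333
V0=-4.9169

No-arbitrage ⇒ martingale measure with p* = (R−d)/(u−d) = 0.4648.
Payoff layer (t=3): V(3,0)=-72.3639, V(3,1)=-41.0785, V(3,2)=21.0579, V(3,3)=144.4676
(2,0): S=44.0640. Δ = (V_up−V_dn)/(S_up−S_dn) = (-41.0785−-72.3639)/(63.0115−31.7261) = 1.0000. V = [p*·-41.0785 + (1−p*)·-72.3639]/1.05 = -55.0693. B = V − Δ·S = -99.1333.
(2,1): S=87.5160. Δ = (V_up−V_dn)/(S_up−S_dn) = (21.0579−-41.0785)/(125.1479−63.0115) = 1.0000. V = [p*·21.0579 + (1−p*)·-41.0785]/1.05 = -11.6173. B = V − Δ·S = -99.1333.
(2,2): S=173.8165. Δ = (V_up−V_dn)/(S_up−S_dn) = (144.4676−21.0579)/(248.5576−125.1479) = 1.0000. V = [p*·144.4676 + (1−p*)·21.0579]/1.05 = 74.6832. B = V − Δ·S = -99.1333.
(1,0): S=61.2000. Δ = (V_up−V_dn)/(S_up−S_dn) = (-11.6173−-55.0693)/(87.5160−44.0640) = 1.0000. V = [p*·-11.6173 + (1−p*)·-55.0693]/1.05 = -33.2127. B = V − Δ·S = -94.4127.
(1,1): S=121.5500. Δ = (V_up−V_dn)/(S_up−S_dn) = (74.6832−-11.6173)/(173.8165−87.5160) = 1.0000. V = [p*·74.6832 + (1−p*)·-11.6173]/1.05 = 27.1373. B = V − Δ·S = -94.4127.
(0,0): S=85.0000. Δ = (V_up−V_dn)/(S_up−S_dn) = (27.1373−-33.2127)/(121.5500−61.2000) = 1.0000. V = [p*·27.1373 + (1−p*)·-33.2127]/1.05 = -4.9169. B = V − Δ·S = -89.9169.
Each (Δ,B) replicates both successor values, so the strategy is self-financing and V0 is arbitrage-free.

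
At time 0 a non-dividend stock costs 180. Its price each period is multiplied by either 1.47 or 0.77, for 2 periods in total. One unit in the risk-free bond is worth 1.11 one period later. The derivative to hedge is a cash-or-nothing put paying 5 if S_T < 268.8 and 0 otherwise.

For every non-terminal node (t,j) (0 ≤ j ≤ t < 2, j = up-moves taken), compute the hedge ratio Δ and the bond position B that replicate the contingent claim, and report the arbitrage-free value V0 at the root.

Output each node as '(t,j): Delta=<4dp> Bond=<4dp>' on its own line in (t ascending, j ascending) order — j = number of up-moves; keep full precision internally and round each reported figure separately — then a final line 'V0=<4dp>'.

(0,0): Delta=-0.0174 Bond=6.2263
(1,0): Delta=0.0000 Bond=4.5045
(1,1): Delta=-0.0270 Bond=9.4595
V0=3.1007

No-arbitrage ⇒ martingale measure with p* = (R−d)/(u−d) = 0.4857.
Terminal values V(2,·): V(2,0)=5.0000, V(2,1)=5.0000, V(2,2)=0.0000
(1,0): S=138.6000. Δ = (V_up−V_dn)/(S_up−S_dn) = (5.0000−5.0000)/(203.7420−106.7220) = 0.0000. V = [p*·5.0000 + (1−p*)·5.0000]/1.11 = 4.5045. B = V − Δ·S = 4.5045.
(1,1): S=264.6000. Δ = (V_up−V_dn)/(S_up−S_dn) = (0.0000−5.0000)/(388.9620−203.7420) = -0.0270. V = [p*·0.0000 + (1−p*)·5.0000]/1.11 = 2.3166. B = V − Δ·S = 9.4595.
(0,0): S=180.0000. Δ = (V_up−V_dn)/(S_up−S_dn) = (2.3166−4.5045)/(264.6000−138.6000) = -0.0174. V = [p*·2.3166 + (1−p*)·4.5045]/1.11 = 3.1007. B = V − Δ·S = 6.2263.
The time-0 hedge costs 3.1007, which is the no-arbitrage price.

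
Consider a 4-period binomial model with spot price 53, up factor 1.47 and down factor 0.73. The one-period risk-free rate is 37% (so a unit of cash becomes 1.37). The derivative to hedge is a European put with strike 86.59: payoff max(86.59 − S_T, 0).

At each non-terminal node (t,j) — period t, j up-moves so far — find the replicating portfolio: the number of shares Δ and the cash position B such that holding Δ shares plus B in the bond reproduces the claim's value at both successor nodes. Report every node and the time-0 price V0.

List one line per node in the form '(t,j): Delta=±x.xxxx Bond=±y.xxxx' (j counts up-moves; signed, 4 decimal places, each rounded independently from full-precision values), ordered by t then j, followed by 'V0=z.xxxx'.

(0,0): Delta=-0.0917 Bond=5.5957
(1,0): Delta=-0.4946 Bond=23.2553
(1,1): Delta=-0.0604 Bond=5.2303
(2,0): Delta=-1.0000 Bond=46.1346
(2,1): Delta=-0.4554 Bond=29.6294
(2,2): Delta=-0.0297 Bond=3.6555
(3,0): Delta=-1.0000 Bond=63.2044
(3,1): Delta=-1.0000 Bond=63.2044
(3,2): Delta=-0.4131 Bond=37.0591
(3,3): Delta=0.0000 Bond=0.0000
V0=0.7378

No-arbitrage ⇒ martingale measure with p* = (R−d)/(u−d) = 0.8649.
Payoff layer (t=4): V(4,0)=71.5389, V(4,1)=56.2817, V(4,2)=25.5582, V(4,3)=0.0000, V(4,4)=0.0000
  t=3,j=0: stock 20.6179 → up 30.3083 (V=56.2817), down 15.0511 (V=71.5389). Price 42.5865; hedge Δ=-1.0000, bond B=63.2044.
  t=3,j=1: stock 41.5182 → up 61.0318 (V=25.5582), down 30.3083 (V=56.2817). Price 21.6861; hedge Δ=-1.0000, bond B=63.2044.
  t=3,j=2: stock 83.6052 → up 122.8997 (V=0.0000), down 61.0318 (V=25.5582). Price 2.5210; hedge Δ=-0.4131, bond B=37.0591.
  t=3,j=3: stock 168.3557 → up 247.4829 (V=0.0000), down 122.8997 (V=0.0000). Price 0.0000; hedge Δ=0.0000, bond B=0.0000.
  t=2,j=0: stock 28.2437 → up 41.5182 (V=21.6861), down 20.6179 (V=42.5865). Price 17.8909; hedge Δ=-1.0000, bond B=46.1346.
  t=2,j=1: stock 56.8743 → up 83.6052 (V=2.5210), down 41.5182 (V=21.6861). Price 3.7306; hedge Δ=-0.4554, bond B=29.6294.
  t=2,j=2: stock 114.5277 → up 168.3557 (V=0.0000), down 83.6052 (V=2.5210). Price 0.2487; hedge Δ=-0.0297, bond B=3.6555.
  t=1,j=0: stock 38.6900 → up 56.8743 (V=3.7306), down 28.2437 (V=17.8909). Price 4.1198; hedge Δ=-0.4946, bond B=23.2553.
  t=1,j=1: stock 77.9100 → up 114.5277 (V=0.2487), down 56.8743 (V=3.7306). Price 0.5250; hedge Δ=-0.0604, bond B=5.2303.
  t=0,j=0: stock 53.0000 → up 77.9100 (V=0.5250), down 38.6900 (V=4.1198). Price 0.7378; hedge Δ=-0.0917, bond B=5.5957.
Check: Δ(0,0)·S0 + B(0,0) = 0.7378 = V0.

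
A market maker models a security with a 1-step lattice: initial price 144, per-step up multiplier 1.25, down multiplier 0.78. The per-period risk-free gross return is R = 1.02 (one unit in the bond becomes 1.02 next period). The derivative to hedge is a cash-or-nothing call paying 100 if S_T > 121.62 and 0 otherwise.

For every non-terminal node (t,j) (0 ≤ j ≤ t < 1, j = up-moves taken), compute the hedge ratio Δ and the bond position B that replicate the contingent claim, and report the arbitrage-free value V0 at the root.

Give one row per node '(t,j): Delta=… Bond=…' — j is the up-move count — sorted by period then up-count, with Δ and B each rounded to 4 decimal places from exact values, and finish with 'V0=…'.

The replicating-portfolio and risk-neutral prices coincide; use p* = (1.02−0.78)/(1.25−0.78) = 0.5106 for the latter.
Payoff layer (t=1): V(1,0)=0.0000, V(1,1)=100.0000
Node (0,0) S=144.0000: V=(p*·100.0000+(1−p*)·0.0000)/1.02=50.0626; Δ=(100.0000−0.0000)/(180.0000−112.3200)=1.4775; B=V−Δ·S=-162.7034
Self-financing check: at every node Δ·S+B equals the discounted successor values.

(0,0): Delta=1.4775 Bond=-162.7034
V0=50.0626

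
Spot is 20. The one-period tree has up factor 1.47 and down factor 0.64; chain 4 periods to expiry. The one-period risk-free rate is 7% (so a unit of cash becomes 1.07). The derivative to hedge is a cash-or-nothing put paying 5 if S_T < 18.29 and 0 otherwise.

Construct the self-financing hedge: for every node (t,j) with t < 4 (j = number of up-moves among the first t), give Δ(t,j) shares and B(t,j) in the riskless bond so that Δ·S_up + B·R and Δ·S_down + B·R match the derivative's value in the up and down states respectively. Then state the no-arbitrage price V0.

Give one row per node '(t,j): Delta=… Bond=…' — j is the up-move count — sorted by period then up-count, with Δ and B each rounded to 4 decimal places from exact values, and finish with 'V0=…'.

No-arbitrage ⇒ martingale measure with p* = (R−d)/(u−d) = 0.5181.
At expiry t=4: V(4,0)=5.0000, V(4,1)=5.0000, V(4,2)=5.0000, V(4,3)=0.0000, V(4,4)=0.0000
(3,0): S=5.2429. Δ = (V_up−V_dn)/(S_up−S_dn) = (5.0000−5.0000)/(7.7070−3.3554) = 0.0000. V = [p*·5.0000 + (1−p*)·5.0000]/1.07 = 4.6729. B = V − Δ·S = 4.6729.
(3,1): S=12.0422. Δ = (V_up−V_dn)/(S_up−S_dn) = (5.0000−5.0000)/(17.7021−7.7070) = 0.0000. V = [p*·5.0000 + (1−p*)·5.0000]/1.07 = 4.6729. B = V − Δ·S = 4.6729.
(3,2): S=27.6595. Δ = (V_up−V_dn)/(S_up−S_dn) = (0.0000−5.0000)/(40.6595−17.7021) = -0.2178. V = [p*·0.0000 + (1−p*)·5.0000]/1.07 = 2.2520. B = V − Δ·S = 8.2761.
(3,3): S=63.5305. Δ = (V_up−V_dn)/(S_up−S_dn) = (0.0000−0.0000)/(93.3898−40.6595) = 0.0000. V = [p*·0.0000 + (1−p*)·0.0000]/1.07 = 0.0000. B = V − Δ·S = 0.0000.
(2,0): S=8.1920. Δ = (V_up−V_dn)/(S_up−S_dn) = (4.6729−4.6729)/(12.0422−5.2429) = 0.0000. V = [p*·4.6729 + (1−p*)·4.6729]/1.07 = 4.3672. B = V − Δ·S = 4.3672.
(2,1): S=18.8160. Δ = (V_up−V_dn)/(S_up−S_dn) = (2.2520−4.6729)/(27.6595−12.0422) = -0.1550. V = [p*·2.2520 + (1−p*)·4.6729]/1.07 = 3.1950. B = V − Δ·S = 6.1118.
(2,2): S=43.2180. Δ = (V_up−V_dn)/(S_up−S_dn) = (0.0000−2.2520)/(63.5305−27.6595) = -0.0628. V = [p*·0.0000 + (1−p*)·2.2520]/1.07 = 1.0143. B = V − Δ·S = 3.7276.
(1,0): S=12.8000. Δ = (V_up−V_dn)/(S_up−S_dn) = (3.1950−4.3672)/(18.8160−8.1920) = -0.1103. V = [p*·3.1950 + (1−p*)·4.3672]/1.07 = 3.5140. B = V − Δ·S = 4.9262.
(1,1): S=29.4000. Δ = (V_up−V_dn)/(S_up−S_dn) = (1.0143−3.1950)/(43.2180−18.8160) = -0.0894. V = [p*·1.0143 + (1−p*)·3.1950]/1.07 = 1.9302. B = V − Δ·S = 4.5576.
(0,0): S=20.0000. Δ = (V_up−V_dn)/(S_up−S_dn) = (1.9302−3.5140)/(29.4000−12.8000) = -0.0954. V = [p*·1.9302 + (1−p*)·3.5140]/1.07 = 2.5172. B = V − Δ·S = 4.4254.
Root portfolio cost Δ·20+B reproduces V0=2.5172.

(0,0): Delta=-0.0954 Bond=4.4254
(1,0): Delta=-0.1103 Bond=4.9262
(1,1): Delta=-0.0894 Bond=4.5576
(2,0): Delta=0.0000 Bond=4.3672
(2,1): Delta=-0.1550 Bond=6.1118
(2,2): Delta=-0.0628 Bond=3.7276
(3,0): Delta=0.0000 Bond=4.6729
(3,1): Delta=0.0000 Bond=4.6729
(3,2): Delta=-0.2178 Bond=8.2761
(3,3): Delta=0.0000 Bond=0.0000
V0=2.5172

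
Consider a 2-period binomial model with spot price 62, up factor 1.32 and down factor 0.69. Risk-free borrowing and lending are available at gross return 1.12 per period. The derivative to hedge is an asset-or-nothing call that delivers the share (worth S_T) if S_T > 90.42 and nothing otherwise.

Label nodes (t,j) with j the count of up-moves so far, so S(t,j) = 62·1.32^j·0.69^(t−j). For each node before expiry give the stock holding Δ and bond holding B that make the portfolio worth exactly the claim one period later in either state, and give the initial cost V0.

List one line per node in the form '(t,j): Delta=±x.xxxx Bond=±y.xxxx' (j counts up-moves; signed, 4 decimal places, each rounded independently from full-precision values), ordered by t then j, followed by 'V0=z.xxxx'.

(0,0): Delta=1.6855 Bond=-64.3784
(1,0): Delta=0.0000 Bond=0.0000
(1,1): Delta=2.0952 Bond=-105.6404
V0=40.1199

The replicating-portfolio and risk-neutral prices coincide; use p* = (1.12−0.69)/(1.32−0.69) = 0.6825 for the latter.
Terminal payoffs: V(2,0)=0.0000, V(2,1)=0.0000, V(2,2)=108.0288
(1,0): S=42.7800. Δ = (V_up−V_dn)/(S_up−S_dn) = (0.0000−0.0000)/(56.4696−29.5182) = 0.0000. V = [p*·0.0000 + (1−p*)·0.0000]/1.12 = 0.0000. B = V − Δ·S = 0.0000.
(1,1): S=81.8400. Δ = (V_up−V_dn)/(S_up−S_dn) = (108.0288−0.0000)/(108.0288−56.4696) = 2.0952. V = [p*·108.0288 + (1−p*)·0.0000]/1.12 = 65.8339. B = V − Δ·S = -105.6404.
(0,0): S=62.0000. Δ = (V_up−V_dn)/(S_up−S_dn) = (65.8339−0.0000)/(81.8400−42.7800) = 1.6855. V = [p*·65.8339 + (1−p*)·0.0000]/1.12 = 40.1199. B = V − Δ·S = -64.3784.
Root portfolio cost Δ·62+B reproduces V0=40.1199.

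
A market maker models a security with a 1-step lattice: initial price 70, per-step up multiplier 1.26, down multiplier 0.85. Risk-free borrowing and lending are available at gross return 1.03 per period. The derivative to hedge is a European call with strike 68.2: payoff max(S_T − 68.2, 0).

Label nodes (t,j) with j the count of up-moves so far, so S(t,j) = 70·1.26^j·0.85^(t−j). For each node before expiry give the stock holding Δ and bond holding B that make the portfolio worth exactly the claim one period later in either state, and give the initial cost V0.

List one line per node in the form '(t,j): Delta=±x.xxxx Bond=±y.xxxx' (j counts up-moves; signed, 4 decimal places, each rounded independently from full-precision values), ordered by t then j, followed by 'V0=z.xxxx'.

Risk-neutral probability p* = (R−d)/(u−d) = (1.03−0.85)/(1.26−0.85) = 0.4390.
Terminal payoffs: V(1,0)=0.0000, V(1,1)=20.0000
Node (0,0) S=70.0000: V=(p*·20.0000+(1−p*)·0.0000)/1.03=8.5247; Δ=(20.0000−0.0000)/(88.2000−59.5000)=0.6969; B=V−Δ·S=-40.2557
Root portfolio cost Δ·70+B reproduces V0=8.5247.

(0,0): Delta=0.6969 Bond=-40.2557
V0=8.5247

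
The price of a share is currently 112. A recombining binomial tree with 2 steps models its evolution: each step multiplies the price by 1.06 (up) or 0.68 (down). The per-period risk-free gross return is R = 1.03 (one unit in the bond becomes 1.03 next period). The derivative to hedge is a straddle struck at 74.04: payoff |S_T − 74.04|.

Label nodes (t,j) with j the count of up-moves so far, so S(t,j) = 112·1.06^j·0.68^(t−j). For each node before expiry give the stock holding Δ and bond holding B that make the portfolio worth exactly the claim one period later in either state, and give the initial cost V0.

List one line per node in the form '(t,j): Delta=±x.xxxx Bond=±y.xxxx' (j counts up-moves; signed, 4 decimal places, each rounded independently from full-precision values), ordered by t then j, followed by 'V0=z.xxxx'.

(0,0): Delta=0.9199 Bond=-60.5520
(1,0): Delta=-0.5377 Bond=48.6391
(1,1): Delta=1.0000 Bond=-71.8835
V0=42.4716

No-arbitrage ⇒ martingale measure with p* = (R−d)/(u−d) = 0.9211.
Terminal payoffs: V(2,0)=22.2512, V(2,1)=6.6896, V(2,2)=51.8032
(1,0): S=76.1600. Δ = (V_up−V_dn)/(S_up−S_dn) = (6.6896−22.2512)/(80.7296−51.7888) = -0.5377. V = [p*·6.6896 + (1−p*)·22.2512]/1.03 = 7.6875. B = V − Δ·S = 48.6391.
(1,1): S=118.7200. Δ = (V_up−V_dn)/(S_up−S_dn) = (51.8032−6.6896)/(125.8432−80.7296) = 1.0000. V = [p*·51.8032 + (1−p*)·6.6896]/1.03 = 46.8365. B = V − Δ·S = -71.8835.
(0,0): S=112.0000. Δ = (V_up−V_dn)/(S_up−S_dn) = (46.8365−7.6875)/(118.7200−76.1600) = 0.9199. V = [p*·46.8365 + (1−p*)·7.6875]/1.03 = 42.4716. B = V − Δ·S = -60.5520.
Each (Δ,B) replicates both successor values, so the strategy is self-financing and V0 is arbitrage-free.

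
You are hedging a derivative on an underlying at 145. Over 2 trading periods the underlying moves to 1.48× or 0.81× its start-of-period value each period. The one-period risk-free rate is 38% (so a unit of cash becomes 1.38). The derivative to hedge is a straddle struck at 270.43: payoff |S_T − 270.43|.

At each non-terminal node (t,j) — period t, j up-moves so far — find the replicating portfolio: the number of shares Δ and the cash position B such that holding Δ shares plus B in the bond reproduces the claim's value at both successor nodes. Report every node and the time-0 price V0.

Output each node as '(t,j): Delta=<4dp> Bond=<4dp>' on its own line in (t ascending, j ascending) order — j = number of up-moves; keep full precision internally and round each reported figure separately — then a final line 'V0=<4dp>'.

Under the risk-neutral measure, an up-move has probability p* = (R−d)/(u−d) = 0.8507 and values discount at R = 1.38.
At expiry t=2: V(2,0)=175.2955, V(2,1)=96.6040, V(2,2)=47.1780
(1,0): S=117.4500. Δ = (V_up−V_dn)/(S_up−S_dn) = (96.6040−175.2955)/(173.8260−95.1345) = -1.0000. V = [p*·96.6040 + (1−p*)·175.2955]/1.38 = 78.5138. B = V − Δ·S = 195.9638.
(1,1): S=214.6000. Δ = (V_up−V_dn)/(S_up−S_dn) = (47.1780−96.6040)/(317.6080−173.8260) = -0.3438. V = [p*·47.1780 + (1−p*)·96.6040]/1.38 = 39.5326. B = V − Δ·S = 113.3028.
(0,0): S=145.0000. Δ = (V_up−V_dn)/(S_up−S_dn) = (39.5326−78.5138)/(214.6000−117.4500) = -0.4012. V = [p*·39.5326 + (1−p*)·78.5138]/1.38 = 32.8628. B = V − Δ·S = 91.0436.
Each (Δ,B) replicates both successor values, so the strategy is self-financing and V0 is arbitrage-free.

(0,0): Delta=-0.4012 Bond=91.0436
(1,0): Delta=-1.0000 Bond=195.9638
(1,1): Delta=-0.3438 Bond=113.3028
V0=32.8628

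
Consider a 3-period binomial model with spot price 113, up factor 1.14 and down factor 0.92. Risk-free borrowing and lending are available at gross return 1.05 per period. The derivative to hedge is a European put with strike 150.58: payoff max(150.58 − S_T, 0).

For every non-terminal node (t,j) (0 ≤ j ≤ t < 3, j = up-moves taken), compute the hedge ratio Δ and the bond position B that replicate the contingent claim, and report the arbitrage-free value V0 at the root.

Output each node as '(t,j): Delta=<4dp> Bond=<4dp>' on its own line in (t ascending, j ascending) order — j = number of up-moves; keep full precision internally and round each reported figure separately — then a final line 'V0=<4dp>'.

The replicating-portfolio and risk-neutral prices coincide; use p* = (1.05−0.92)/(1.14−0.92) = 0.5909 for the latter.
Terminal values V(3,·): V(3,0)=62.5883, V(3,1)=41.5468, V(3,2)=15.4736, V(3,3)=0.0000
  t=2,j=0: stock 95.6432 → up 109.0332 (V=41.5468), down 87.9917 (V=62.5883). Price 47.7663; hedge Δ=-1.0000, bond B=143.4095.
  t=2,j=1: stock 118.5144 → up 135.1064 (V=15.4736), down 109.0332 (V=41.5468). Price 24.8951; hedge Δ=-1.0000, bond B=143.4095.
  t=2,j=2: stock 146.8548 → up 167.4145 (V=0.0000), down 135.1064 (V=15.4736). Price 6.0287; hedge Δ=-0.4789, bond B=76.3631.
  t=1,j=0: stock 103.9600 → up 118.5144 (V=24.8951), down 95.6432 (V=47.7663). Price 32.6205; hedge Δ=-1.0000, bond B=136.5805.
  t=1,j=1: stock 128.8200 → up 146.8548 (V=6.0287), down 118.5144 (V=24.8951). Price 13.0922; hedge Δ=-0.6657, bond B=98.8488.
  t=0,j=0: stock 113.0000 → up 128.8200 (V=13.0922), down 103.9600 (V=32.6205). Price 20.0772; hedge Δ=-0.7855, bond B=108.8424.
Each (Δ,B) replicates both successor values, so the strategy is self-financing and V0 is arbitrage-free.

(0,0): Delta=-0.7855 Bond=108.8424
(1,0): Delta=-1.0000 Bond=136.5805
(1,1): Delta=-0.6657 Bond=98.8488
(2,0): Delta=-1.0000 Bond=143.4095
(2,1): Delta=-1.0000 Bond=143.4095
(2,2): Delta=-0.4789 Bond=76.3631
V0=20.0772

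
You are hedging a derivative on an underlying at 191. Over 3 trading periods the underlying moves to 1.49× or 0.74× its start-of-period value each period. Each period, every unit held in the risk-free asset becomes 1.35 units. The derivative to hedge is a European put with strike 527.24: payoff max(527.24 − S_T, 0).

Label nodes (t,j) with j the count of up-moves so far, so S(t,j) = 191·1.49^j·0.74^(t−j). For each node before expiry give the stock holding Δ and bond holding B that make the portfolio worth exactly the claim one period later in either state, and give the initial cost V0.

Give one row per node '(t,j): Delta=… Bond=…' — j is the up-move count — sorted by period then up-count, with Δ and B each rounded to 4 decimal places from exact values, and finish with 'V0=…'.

(0,0): Delta=-0.7350 Bond=186.5499
(1,0): Delta=-1.0000 Bond=289.2949
(1,1): Delta=-0.7048 Bond=243.2467
(2,0): Delta=-1.0000 Bond=390.5481
(2,1): Delta=-1.0000 Bond=390.5481
(2,2): Delta=-0.6712 Bond=314.1156
V0=46.1615

No-arbitrage ⇒ martingale measure with p* = (R−d)/(u−d) = 0.8133.
Payoff layer (t=3): V(3,0)=449.8422, V(3,1)=371.3985, V(3,2)=213.4511, V(3,3)=0.0000
  t=2,j=0: stock 104.5916 → up 155.8415 (V=371.3985), down 77.3978 (V=449.8422). Price 285.9565; hedge Δ=-1.0000, bond B=390.5481.
  t=2,j=1: stock 210.5966 → up 313.7889 (V=213.4511), down 155.8415 (V=371.3985). Price 179.9515; hedge Δ=-1.0000, bond B=390.5481.
  t=2,j=2: stock 424.0391 → up 631.8183 (V=0.0000), down 313.7889 (V=213.4511). Price 29.5142; hedge Δ=-0.6712, bond B=314.1156.
  t=1,j=0: stock 141.3400 → up 210.5966 (V=179.9515), down 104.5916 (V=285.9565). Price 147.9549; hedge Δ=-1.0000, bond B=289.2949.
  t=1,j=1: stock 284.5900 → up 424.0391 (V=29.5142), down 210.5966 (V=179.9515). Price 42.6636; hedge Δ=-0.7048, bond B=243.2467.
  t=0,j=0: stock 191.0000 → up 284.5900 (V=42.6636), down 141.3400 (V=147.9549). Price 46.1615; hedge Δ=-0.7350, bond B=186.5499.
Root portfolio cost Δ·191+B reproduces V0=46.1615.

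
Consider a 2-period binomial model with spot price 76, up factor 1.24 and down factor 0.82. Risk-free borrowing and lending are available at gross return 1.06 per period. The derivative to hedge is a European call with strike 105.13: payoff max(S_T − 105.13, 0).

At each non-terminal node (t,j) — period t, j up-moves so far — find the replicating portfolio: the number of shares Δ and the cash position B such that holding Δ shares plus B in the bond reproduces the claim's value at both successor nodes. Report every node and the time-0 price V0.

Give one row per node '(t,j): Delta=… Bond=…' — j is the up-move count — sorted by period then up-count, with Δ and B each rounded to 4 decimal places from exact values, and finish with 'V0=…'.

Under the risk-neutral measure, an up-move has probability p* = (R−d)/(u−d) = 0.5714 and values discount at R = 1.06.
Terminal payoffs: V(2,0)=0.0000, V(2,1)=0.0000, V(2,2)=11.7276
Node (1,0) S=62.3200: V=(p*·0.0000+(1−p*)·0.0000)/1.06=0.0000; Δ=(0.0000−0.0000)/(77.2768−51.1024)=0.0000; B=V−Δ·S=0.0000
Node (1,1) S=94.2400: V=(p*·11.7276+(1−p*)·0.0000)/1.06=6.3222; Δ=(11.7276−0.0000)/(116.8576−77.2768)=0.2963; B=V−Δ·S=-21.6007
Node (0,0) S=76.0000: V=(p*·6.3222+(1−p*)·0.0000)/1.06=3.4082; Δ=(6.3222−0.0000)/(94.2400−62.3200)=0.1981; B=V−Δ·S=-11.6446
The time-0 hedge costs 3.4082, which is the no-arbitrage price.

(0,0): Delta=0.1981 Bond=-11.6446
(1,0): Delta=0.0000 Bond=0.0000
(1,1): Delta=0.2963 Bond=-21.6007
V0=3.4082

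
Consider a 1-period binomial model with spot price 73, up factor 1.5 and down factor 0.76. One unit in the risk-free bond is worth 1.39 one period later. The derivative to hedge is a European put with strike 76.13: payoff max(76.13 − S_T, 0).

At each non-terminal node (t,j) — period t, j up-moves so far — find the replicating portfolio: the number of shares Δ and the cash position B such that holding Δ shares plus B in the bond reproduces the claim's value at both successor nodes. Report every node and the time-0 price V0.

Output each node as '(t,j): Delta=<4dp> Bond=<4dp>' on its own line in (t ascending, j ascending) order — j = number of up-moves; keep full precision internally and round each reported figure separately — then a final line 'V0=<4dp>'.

Under the risk-neutral measure, an up-move has probability p* = (R−d)/(u−d) = 0.8514 and values discount at R = 1.39.
Payoff layer (t=1): V(1,0)=20.6500, V(1,1)=0.0000
  t=0,j=0: stock 73.0000 → up 109.5000 (V=0.0000), down 55.4800 (V=20.6500). Price 2.2083; hedge Δ=-0.3823, bond B=30.1137.
Self-financing check: at every node Δ·S+B equals the discounted successor values.

(0,0): Delta=-0.3823 Bond=30.1137
V0=2.2083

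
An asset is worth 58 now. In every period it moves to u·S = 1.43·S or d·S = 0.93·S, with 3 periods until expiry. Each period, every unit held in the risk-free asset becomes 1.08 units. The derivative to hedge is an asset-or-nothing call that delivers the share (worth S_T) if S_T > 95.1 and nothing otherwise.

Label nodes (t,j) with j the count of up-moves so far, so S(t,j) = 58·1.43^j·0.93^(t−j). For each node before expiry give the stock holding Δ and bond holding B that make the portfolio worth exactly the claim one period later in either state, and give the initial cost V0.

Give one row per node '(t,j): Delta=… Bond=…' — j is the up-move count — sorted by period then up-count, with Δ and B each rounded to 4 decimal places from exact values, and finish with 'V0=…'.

Under the risk-neutral measure, an up-move has probability p* = (R−d)/(u−d) = 0.3000 and values discount at R = 1.08.
At expiry t=3: V(3,0)=0.0000, V(3,1)=0.0000, V(3,2)=110.3019, V(3,3)=169.6040
Node (2,0) S=50.1642: V=(p*·0.0000+(1−p*)·0.0000)/1.08=0.0000; Δ=(0.0000−0.0000)/(71.7348−46.6527)=0.0000; B=V−Δ·S=0.0000
Node (2,1) S=77.1342: V=(p*·110.3019+(1−p*)·0.0000)/1.08=30.6394; Δ=(110.3019−0.0000)/(110.3019−71.7348)=2.8600; B=V−Δ·S=-189.9644
Node (2,2) S=118.6042: V=(p*·169.6040+(1−p*)·110.3019)/1.08=118.6042; Δ=(169.6040−110.3019)/(169.6040−110.3019)=1.0000; B=V−Δ·S=0.0000
Node (1,0) S=53.9400: V=(p*·30.6394+(1−p*)·0.0000)/1.08=8.5109; Δ=(30.6394−0.0000)/(77.1342−50.1642)=1.1361; B=V−Δ·S=-52.7679
Node (1,1) S=82.9400: V=(p*·118.6042+(1−p*)·30.6394)/1.08=52.8045; Δ=(118.6042−30.6394)/(118.6042−77.1342)=2.1212; B=V−Δ·S=-123.1251
Node (0,0) S=58.0000: V=(p*·52.8045+(1−p*)·8.5109)/1.08=20.1843; Δ=(52.8045−8.5109)/(82.9400−53.9400)=1.5274; B=V−Δ·S=-68.4028
Root portfolio cost Δ·58+B reproduces V0=20.1843.

(0,0): Delta=1.5274 Bond=-68.4028
(1,0): Delta=1.1361 Bond=-52.7679
(1,1): Delta=2.1212 Bond=-123.1251
(2,0): Delta=0.0000 Bond=0.0000
(2,1): Delta=2.8600 Bond=-189.9644
(2,2): Delta=1.0000 Bond=0.0000
V0=20.1843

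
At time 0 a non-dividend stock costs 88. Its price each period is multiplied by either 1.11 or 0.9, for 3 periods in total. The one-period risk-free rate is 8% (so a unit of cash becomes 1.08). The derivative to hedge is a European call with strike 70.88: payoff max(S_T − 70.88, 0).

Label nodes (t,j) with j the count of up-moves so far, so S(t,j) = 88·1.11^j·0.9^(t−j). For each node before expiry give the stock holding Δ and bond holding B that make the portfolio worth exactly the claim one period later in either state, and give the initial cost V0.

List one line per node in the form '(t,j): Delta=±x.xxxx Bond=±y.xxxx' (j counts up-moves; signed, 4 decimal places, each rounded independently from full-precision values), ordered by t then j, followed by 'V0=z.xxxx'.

Risk-neutral probability p* = (R−d)/(u−d) = (1.08−0.9)/(1.11−0.9) = 0.8571.
Payoff layer (t=3): V(3,0)=0.0000, V(3,1)=8.2408, V(3,2)=26.7023, V(3,3)=49.4715
Node (2,0) S=71.2800: V=(p*·8.2408+(1−p*)·0.0000)/1.08=6.5403; Δ=(8.2408−0.0000)/(79.1208−64.1520)=0.5505; B=V−Δ·S=-32.7016
Node (2,1) S=87.9120: V=(p*·26.7023+(1−p*)·8.2408)/1.08=22.2824; Δ=(26.7023−8.2408)/(97.5823−79.1208)=1.0000; B=V−Δ·S=-65.6296
Node (2,2) S=108.4248: V=(p*·49.4715+(1−p*)·26.7023)/1.08=42.7952; Δ=(49.4715−26.7023)/(120.3515−97.5823)=1.0000; B=V−Δ·S=-65.6296
Node (1,0) S=79.2000: V=(p*·22.2824+(1−p*)·6.5403)/1.08=18.5495; Δ=(22.2824−6.5403)/(87.9120−71.2800)=0.9465; B=V−Δ·S=-56.4126
Node (1,1) S=97.6800: V=(p*·42.7952+(1−p*)·22.2824)/1.08=36.9118; Δ=(42.7952−22.2824)/(108.4248−87.9120)=1.0000; B=V−Δ·S=-60.7682
Node (0,0) S=88.0000: V=(p*·36.9118+(1−p*)·18.5495)/1.08=31.7487; Δ=(36.9118−18.5495)/(97.6800−79.2000)=0.9936; B=V−Δ·S=-55.6907
Each (Δ,B) replicates both successor values, so the strategy is self-financing and V0 is arbitrage-free.

(0,0): Delta=0.9936 Bond=-55.6907
(1,0): Delta=0.9465 Bond=-56.4126
(1,1): Delta=1.0000 Bond=-60.7682
(2,0): Delta=0.5505 Bond=-32.7016
(2,1): Delta=1.0000 Bond=-65.6296
(2,2): Delta=1.0000 Bond=-65.6296
V0=31.7487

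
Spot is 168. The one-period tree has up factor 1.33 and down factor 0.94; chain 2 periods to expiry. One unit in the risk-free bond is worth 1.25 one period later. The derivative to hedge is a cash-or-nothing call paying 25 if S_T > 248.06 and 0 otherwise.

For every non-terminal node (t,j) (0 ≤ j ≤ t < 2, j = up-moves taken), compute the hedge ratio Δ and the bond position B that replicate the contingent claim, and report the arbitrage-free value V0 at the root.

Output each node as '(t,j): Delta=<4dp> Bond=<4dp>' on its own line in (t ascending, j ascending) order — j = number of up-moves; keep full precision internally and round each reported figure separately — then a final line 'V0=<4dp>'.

(0,0): Delta=0.2426 Bond=-30.6535
(1,0): Delta=0.0000 Bond=0.0000
(1,1): Delta=0.2869 Bond=-48.2051
V0=10.1091

Under the risk-neutral measure, an up-move has probability p* = (R−d)/(u−d) = 0.7949 and values discount at R = 1.25.
Terminal values V(2,·): V(2,0)=0.0000, V(2,1)=0.0000, V(2,2)=25.0000
Node (1,0) S=157.9200: V=(p*·0.0000+(1−p*)·0.0000)/1.25=0.0000; Δ=(0.0000−0.0000)/(210.0336−148.4448)=0.0000; B=V−Δ·S=0.0000
Node (1,1) S=223.4400: V=(p*·25.0000+(1−p*)·0.0000)/1.25=15.8974; Δ=(25.0000−0.0000)/(297.1752−210.0336)=0.2869; B=V−Δ·S=-48.2051
Node (0,0) S=168.0000: V=(p*·15.8974+(1−p*)·0.0000)/1.25=10.1091; Δ=(15.8974−0.0000)/(223.4400−157.9200)=0.2426; B=V−Δ·S=-30.6535
The time-0 hedge costs 10.1091, which is the no-arbitrage price.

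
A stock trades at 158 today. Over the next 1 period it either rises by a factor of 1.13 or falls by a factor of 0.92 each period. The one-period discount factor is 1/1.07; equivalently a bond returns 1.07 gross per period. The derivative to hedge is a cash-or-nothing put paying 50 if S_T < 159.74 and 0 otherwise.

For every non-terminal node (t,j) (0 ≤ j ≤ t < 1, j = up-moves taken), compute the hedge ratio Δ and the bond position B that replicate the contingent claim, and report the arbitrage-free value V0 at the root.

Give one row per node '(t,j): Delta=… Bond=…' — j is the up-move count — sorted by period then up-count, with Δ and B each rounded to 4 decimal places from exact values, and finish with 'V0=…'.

(0,0): Delta=-1.5069 Bond=251.4464
V0=13.3511

No-arbitrage ⇒ martingale measure with p* = (R−d)/(u−d) = 0.7143.
Payoff layer (t=1): V(1,0)=50.0000, V(1,1)=0.0000
  t=0,j=0: stock 158.0000 → up 178.5400 (V=0.0000), down 145.3600 (V=50.0000). Price 13.3511; hedge Δ=-1.5069, bond B=251.4464.
Check: Δ(0,0)·S0 + B(0,0) = 13.3511 = V0.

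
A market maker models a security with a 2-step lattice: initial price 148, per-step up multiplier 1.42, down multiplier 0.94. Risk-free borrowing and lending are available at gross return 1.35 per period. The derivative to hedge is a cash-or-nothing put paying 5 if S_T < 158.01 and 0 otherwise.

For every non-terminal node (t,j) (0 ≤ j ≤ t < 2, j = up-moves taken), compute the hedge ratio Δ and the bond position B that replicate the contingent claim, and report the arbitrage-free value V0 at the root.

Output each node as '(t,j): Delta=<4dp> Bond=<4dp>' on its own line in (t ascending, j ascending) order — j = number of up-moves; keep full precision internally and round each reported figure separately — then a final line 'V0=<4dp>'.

(0,0): Delta=-0.0076 Bond=1.1836
(1,0): Delta=-0.0749 Bond=10.9568
(1,1): Delta=0.0000 Bond=0.0000
V0=0.0583

Risk-neutral probability p* = (R−d)/(u−d) = (1.35−0.94)/(1.42−0.94) = 0.8542.
Payoff layer (t=2): V(2,0)=5.0000, V(2,1)=0.0000, V(2,2)=0.0000
(1,0): S=139.1200. Δ = (V_up−V_dn)/(S_up−S_dn) = (0.0000−5.0000)/(197.5504−130.7728) = -0.0749. V = [p*·0.0000 + (1−p*)·5.0000]/1.35 = 0.5401. B = V − Δ·S = 10.9568.
(1,1): S=210.1600. Δ = (V_up−V_dn)/(S_up−S_dn) = (0.0000−0.0000)/(298.4272−197.5504) = 0.0000. V = [p*·0.0000 + (1−p*)·0.0000]/1.35 = 0.0000. B = V − Δ·S = 0.0000.
(0,0): S=148.0000. Δ = (V_up−V_dn)/(S_up−S_dn) = (0.0000−0.5401)/(210.1600−139.1200) = -0.0076. V = [p*·0.0000 + (1−p*)·0.5401]/1.35 = 0.0583. B = V − Δ·S = 1.1836.
Self-financing check: at every node Δ·S+B equals the discounted successor values.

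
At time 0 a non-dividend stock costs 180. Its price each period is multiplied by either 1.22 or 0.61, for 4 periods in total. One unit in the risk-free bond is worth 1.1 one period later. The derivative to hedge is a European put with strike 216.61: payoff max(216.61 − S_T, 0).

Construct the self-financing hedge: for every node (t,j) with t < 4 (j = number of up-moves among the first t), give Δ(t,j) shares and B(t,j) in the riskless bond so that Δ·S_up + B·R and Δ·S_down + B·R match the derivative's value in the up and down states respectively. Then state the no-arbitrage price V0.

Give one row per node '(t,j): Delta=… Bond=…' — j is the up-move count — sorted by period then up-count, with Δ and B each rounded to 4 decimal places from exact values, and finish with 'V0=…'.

(0,0): Delta=-0.3540 Bond=83.4627
(1,0): Delta=-1.0000 Bond=162.7423
(1,1): Delta=-0.2749 Bond=74.4375
(2,0): Delta=-1.0000 Bond=179.0165
(2,1): Delta=-1.0000 Bond=179.0165
(2,2): Delta=-0.1861 Bond=58.0931
(3,0): Delta=-1.0000 Bond=196.9182
(3,1): Delta=-1.0000 Bond=196.9182
(3,2): Delta=-1.0000 Bond=196.9182
(3,3): Delta=-0.0864 Bond=31.3271
V0=19.7469

Since d<R<u, set p* = (R−d)/(u−d) = 0.8033; price each node as the discounted p*-expectation of its children.
At expiry t=4: V(4,0)=191.6875, V(4,1)=166.7650, V(4,2)=116.9199, V(4,3)=17.2299, V(4,4)=0.0000
Node (3,0) S=40.8566: V=(p*·166.7650+(1−p*)·191.6875)/1.1=156.0616; Δ=(166.7650−191.6875)/(49.8450−24.9225)=-1.0000; B=V−Δ·S=196.9182
Node (3,1) S=81.7132: V=(p*·116.9199+(1−p*)·166.7650)/1.1=115.2050; Δ=(116.9199−166.7650)/(99.6901−49.8450)=-1.0000; B=V−Δ·S=196.9182
Node (3,2) S=163.4263: V=(p*·17.2299+(1−p*)·116.9199)/1.1=33.4919; Δ=(17.2299−116.9199)/(199.3801−99.6901)=-1.0000; B=V−Δ·S=196.9182
Node (3,3) S=326.8526: V=(p*·0.0000+(1−p*)·17.2299)/1.1=3.0814; Δ=(0.0000−17.2299)/(398.7602−199.3801)=-0.0864; B=V−Δ·S=31.3271
Node (2,0) S=66.9780: V=(p*·115.2050+(1−p*)·156.0616)/1.1=112.0385; Δ=(115.2050−156.0616)/(81.7132−40.8566)=-1.0000; B=V−Δ·S=179.0165
Node (2,1) S=133.9560: V=(p*·33.4919+(1−p*)·115.2050)/1.1=45.0605; Δ=(33.4919−115.2050)/(163.4263−81.7132)=-1.0000; B=V−Δ·S=179.0165
Node (2,2) S=267.9120: V=(p*·3.0814+(1−p*)·33.4919)/1.1=8.2398; Δ=(3.0814−33.4919)/(326.8526−163.4263)=-0.1861; B=V−Δ·S=58.0931
Node (1,0) S=109.8000: V=(p*·45.0605+(1−p*)·112.0385)/1.1=52.9423; Δ=(45.0605−112.0385)/(133.9560−66.9780)=-1.0000; B=V−Δ·S=162.7423
Node (1,1) S=219.6000: V=(p*·8.2398+(1−p*)·45.0605)/1.1=14.0756; Δ=(8.2398−45.0605)/(267.9120−133.9560)=-0.2749; B=V−Δ·S=74.4375
Node (0,0) S=180.0000: V=(p*·14.0756+(1−p*)·52.9423)/1.1=19.7469; Δ=(14.0756−52.9423)/(219.6000−109.8000)=-0.3540; B=V−Δ·S=83.4627
Self-financing check: at every node Δ·S+B equals the discounted successor values.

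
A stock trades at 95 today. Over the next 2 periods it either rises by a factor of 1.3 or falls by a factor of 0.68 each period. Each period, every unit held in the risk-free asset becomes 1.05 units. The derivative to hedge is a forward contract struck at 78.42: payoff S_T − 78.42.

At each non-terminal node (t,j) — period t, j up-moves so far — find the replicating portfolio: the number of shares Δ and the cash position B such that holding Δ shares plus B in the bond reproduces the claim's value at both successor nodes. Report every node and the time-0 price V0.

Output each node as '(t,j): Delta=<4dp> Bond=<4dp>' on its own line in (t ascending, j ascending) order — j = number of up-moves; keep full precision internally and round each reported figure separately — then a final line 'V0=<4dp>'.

Under the risk-neutral measure, an up-move has probability p* = (R−d)/(u−d) = 0.5968 and values discount at R = 1.05.
Payoff layer (t=2): V(2,0)=-34.4920, V(2,1)=5.5600, V(2,2)=82.1300
  t=1,j=0: stock 64.6000 → up 83.9800 (V=5.5600), down 43.9280 (V=-34.4920). Price -10.0857; hedge Δ=1.0000, bond B=-74.6857.
  t=1,j=1: stock 123.5000 → up 160.5500 (V=82.1300), down 83.9800 (V=5.5600). Price 48.8143; hedge Δ=1.0000, bond B=-74.6857.
  t=0,j=0: stock 95.0000 → up 123.5000 (V=48.8143), down 64.6000 (V=-10.0857). Price 23.8707; hedge Δ=1.0000, bond B=-71.1293.
Self-financing check: at every node Δ·S+B equals the discounted successor values.

(0,0): Delta=1.0000 Bond=-71.1293
(1,0): Delta=1.0000 Bond=-74.6857
(1,1): Delta=1.0000 Bond=-74.6857
V0=23.8707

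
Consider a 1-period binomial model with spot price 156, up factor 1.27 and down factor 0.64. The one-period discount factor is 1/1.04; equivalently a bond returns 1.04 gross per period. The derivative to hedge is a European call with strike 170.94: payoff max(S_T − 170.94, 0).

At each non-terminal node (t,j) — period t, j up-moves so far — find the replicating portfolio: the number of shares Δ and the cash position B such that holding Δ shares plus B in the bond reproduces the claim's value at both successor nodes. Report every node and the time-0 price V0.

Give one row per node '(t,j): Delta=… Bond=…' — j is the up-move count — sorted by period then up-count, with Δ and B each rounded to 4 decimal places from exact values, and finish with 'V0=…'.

No-arbitrage ⇒ martingale measure with p* = (R−d)/(u−d) = 0.6349.
Terminal values V(1,·): V(1,0)=0.0000, V(1,1)=27.1800
(0,0): S=156.0000. Δ = (V_up−V_dn)/(S_up−S_dn) = (27.1800−0.0000)/(198.1200−99.8400) = 0.2766. V = [p*·27.1800 + (1−p*)·0.0000]/1.04 = 16.5934. B = V − Δ·S = -26.5495.
The time-0 hedge costs 16.5934, which is the no-arbitrage price.

(0,0): Delta=0.2766 Bond=-26.5495
V0=16.5934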